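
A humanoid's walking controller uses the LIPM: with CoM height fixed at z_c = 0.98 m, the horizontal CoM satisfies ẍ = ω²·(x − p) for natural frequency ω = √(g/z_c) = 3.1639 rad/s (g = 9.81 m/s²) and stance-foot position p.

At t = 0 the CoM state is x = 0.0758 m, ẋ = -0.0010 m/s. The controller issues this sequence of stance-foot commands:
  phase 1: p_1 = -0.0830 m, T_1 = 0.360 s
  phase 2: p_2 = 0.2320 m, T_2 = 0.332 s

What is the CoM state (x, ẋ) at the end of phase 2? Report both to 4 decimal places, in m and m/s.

x = 0.4432, ẋ = 0.9604

phase 1: p=-0.0830, T=0.360, ωT=1.139004, cosh=1.721897, sinh=1.401759; start (x,ẋ)=(0.075800, -0.001000) → end (x,ẋ)=(0.189994, 0.702560)
phase 2: p=0.2320, T=0.332, ωT=1.050415, cosh=1.604315, sinh=1.254522; start (x,ẋ)=(0.189994, 0.702560) → end (x,ẋ)=(0.443182, 0.960399)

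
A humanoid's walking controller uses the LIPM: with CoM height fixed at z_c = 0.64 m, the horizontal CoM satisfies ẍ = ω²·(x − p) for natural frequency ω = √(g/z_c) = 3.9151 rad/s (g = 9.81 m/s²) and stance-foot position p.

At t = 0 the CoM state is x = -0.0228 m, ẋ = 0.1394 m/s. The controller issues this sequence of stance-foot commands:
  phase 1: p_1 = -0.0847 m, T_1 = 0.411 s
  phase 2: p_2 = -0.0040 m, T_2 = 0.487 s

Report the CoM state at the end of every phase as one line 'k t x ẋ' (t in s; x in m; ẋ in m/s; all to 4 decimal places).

phase 1: p=-0.0847, T=0.411, ωT=1.609106, cosh=2.599204, sinh=2.399137; start (x,ẋ)=(-0.022800, 0.139400) → end (x,ẋ)=(0.161614, 0.943747)
phase 2: p=-0.0040, T=0.487, ωT=1.906654, cosh=3.439553, sinh=3.290976; start (x,ẋ)=(0.161614, 0.943747) → end (x,ẋ)=(1.358937, 5.379919)

1 0.4110 0.1616 0.9437
2 0.8980 1.3589 5.3799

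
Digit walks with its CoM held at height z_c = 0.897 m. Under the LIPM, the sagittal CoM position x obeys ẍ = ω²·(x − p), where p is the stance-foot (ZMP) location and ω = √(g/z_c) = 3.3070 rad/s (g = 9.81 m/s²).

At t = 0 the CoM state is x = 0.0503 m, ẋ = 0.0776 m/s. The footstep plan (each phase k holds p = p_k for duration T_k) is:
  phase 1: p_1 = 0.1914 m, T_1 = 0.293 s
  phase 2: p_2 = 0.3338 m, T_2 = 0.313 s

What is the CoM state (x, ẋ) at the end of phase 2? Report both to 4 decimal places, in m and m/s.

x = -0.3394, ẋ = -1.9856

phase 1: p=0.1914, T=0.293, ωT=0.968951, cosh=1.507330, sinh=1.127849; start (x,ẋ)=(0.050300, 0.077600) → end (x,ẋ)=(0.005181, -0.409305)
phase 2: p=0.3338, T=0.313, ωT=1.035091, cosh=1.585278, sinh=1.230084; start (x,ẋ)=(0.005181, -0.409305) → end (x,ẋ)=(-0.339399, -1.985648)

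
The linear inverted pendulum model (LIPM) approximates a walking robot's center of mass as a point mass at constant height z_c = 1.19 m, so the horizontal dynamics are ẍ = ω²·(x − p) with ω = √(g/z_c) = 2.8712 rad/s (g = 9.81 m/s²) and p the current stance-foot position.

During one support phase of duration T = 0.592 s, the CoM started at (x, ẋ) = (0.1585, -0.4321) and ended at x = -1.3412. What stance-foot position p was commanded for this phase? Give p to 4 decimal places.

p = 0.7613

ωT = 2.8712·0.592 = 1.699750; cosh(ωT) = 2.827655, sinh(ωT) = 2.644926
x(T) = p + (x₀−p)·cosh(ωT) + (ẋ₀/ω)·sinh(ωT) ⇒ p·(1 − cosh) = x(T) − x₀·cosh − (ẋ₀/ω)·sinh
numerator   = -1.3412 − (0.1585)·2.827655 − (-0.4321/2.8712)·2.644926 = -1.391336
denominator = 1 − 2.827655 = -1.827655
p = -1.391336 / -1.827655 = 0.7613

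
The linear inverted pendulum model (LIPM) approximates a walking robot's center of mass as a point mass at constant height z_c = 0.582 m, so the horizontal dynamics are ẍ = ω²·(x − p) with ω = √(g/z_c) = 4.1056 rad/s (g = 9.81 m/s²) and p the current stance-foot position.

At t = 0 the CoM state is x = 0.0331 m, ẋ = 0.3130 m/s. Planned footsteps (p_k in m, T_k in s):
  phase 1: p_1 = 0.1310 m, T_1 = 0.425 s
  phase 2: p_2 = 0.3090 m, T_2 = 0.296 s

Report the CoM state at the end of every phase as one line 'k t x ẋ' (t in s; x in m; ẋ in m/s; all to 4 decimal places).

1 0.4250 0.0538 -0.1922
2 0.7210 -0.2310 -1.9632

phase 1: p=0.1310, T=0.425, ωT=1.744880, cosh=2.949940, sinh=2.775274; start (x,ẋ)=(0.033100, 0.313000) → end (x,ẋ)=(0.053780, -0.192158)
phase 2: p=0.3090, T=0.296, ωT=1.215258, cosh=1.833898, sinh=1.537264; start (x,ẋ)=(0.053780, -0.192158) → end (x,ẋ)=(-0.230997, -1.963189)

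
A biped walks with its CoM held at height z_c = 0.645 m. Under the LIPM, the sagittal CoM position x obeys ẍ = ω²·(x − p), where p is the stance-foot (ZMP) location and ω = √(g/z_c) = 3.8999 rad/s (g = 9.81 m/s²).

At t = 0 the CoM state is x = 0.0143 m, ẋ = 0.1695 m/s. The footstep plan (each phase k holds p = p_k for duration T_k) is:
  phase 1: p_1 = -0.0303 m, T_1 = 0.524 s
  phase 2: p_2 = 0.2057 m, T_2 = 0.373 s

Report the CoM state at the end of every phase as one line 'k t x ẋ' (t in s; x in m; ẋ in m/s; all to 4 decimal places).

1 0.5240 0.3096 1.3250
2 0.8970 1.1283 3.8127

phase 1: p=-0.0303, T=0.524, ωT=2.043548, cosh=3.923755, sinh=3.794186; start (x,ẋ)=(0.014300, 0.169500) → end (x,ẋ)=(0.309605, 1.325020)
phase 2: p=0.2057, T=0.373, ωT=1.454663, cosh=2.258259, sinh=2.024780; start (x,ẋ)=(0.309605, 1.325020) → end (x,ẋ)=(1.128278, 3.812717)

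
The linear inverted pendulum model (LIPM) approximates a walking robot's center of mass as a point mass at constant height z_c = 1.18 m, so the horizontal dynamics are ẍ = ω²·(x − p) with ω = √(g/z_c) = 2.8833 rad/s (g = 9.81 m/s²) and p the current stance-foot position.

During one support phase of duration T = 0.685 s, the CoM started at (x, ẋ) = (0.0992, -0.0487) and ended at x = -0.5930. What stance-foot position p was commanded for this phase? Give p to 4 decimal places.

p = 0.3358

ωT = 2.8833·0.685 = 1.975061; cosh(ωT) = 3.672904, sinh(ωT) = 3.534151
x(T) = p + (x₀−p)·cosh(ωT) + (ẋ₀/ω)·sinh(ωT) ⇒ p·(1 − cosh) = x(T) − x₀·cosh − (ẋ₀/ω)·sinh
numerator   = -0.5930 − (0.0992)·3.672904 − (-0.0487/2.8833)·3.534151 = -0.897659
denominator = 1 − 3.672904 = -2.672904
p = -0.897659 / -2.672904 = 0.3358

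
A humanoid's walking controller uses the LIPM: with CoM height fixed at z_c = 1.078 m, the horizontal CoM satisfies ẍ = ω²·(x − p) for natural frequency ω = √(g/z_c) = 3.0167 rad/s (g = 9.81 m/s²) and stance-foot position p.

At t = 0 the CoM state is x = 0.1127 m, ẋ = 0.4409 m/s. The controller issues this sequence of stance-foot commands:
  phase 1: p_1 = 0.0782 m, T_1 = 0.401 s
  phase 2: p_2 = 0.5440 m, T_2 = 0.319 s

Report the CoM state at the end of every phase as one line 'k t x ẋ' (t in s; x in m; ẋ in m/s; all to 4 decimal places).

phase 1: p=0.0782, T=0.401, ωT=1.209697, cosh=1.825378, sinh=1.527090; start (x,ẋ)=(0.112700, 0.440900) → end (x,ẋ)=(0.364364, 0.963743)
phase 2: p=0.5440, T=0.319, ωT=0.962327, cosh=1.499892, sinh=1.117889; start (x,ẋ)=(0.364364, 0.963743) → end (x,ẋ)=(0.631697, 0.839719)

1 0.4010 0.3644 0.9637
2 0.7200 0.6317 0.8397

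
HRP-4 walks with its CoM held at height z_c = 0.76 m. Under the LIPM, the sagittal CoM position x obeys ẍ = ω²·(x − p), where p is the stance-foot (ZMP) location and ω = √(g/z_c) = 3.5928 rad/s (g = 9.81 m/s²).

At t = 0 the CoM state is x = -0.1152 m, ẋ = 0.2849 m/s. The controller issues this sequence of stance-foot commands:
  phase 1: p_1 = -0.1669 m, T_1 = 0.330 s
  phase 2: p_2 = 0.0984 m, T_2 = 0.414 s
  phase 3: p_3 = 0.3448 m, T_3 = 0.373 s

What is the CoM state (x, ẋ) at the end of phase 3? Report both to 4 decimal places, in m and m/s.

x = 1.2151, ẋ = 3.4167

phase 1: p=-0.1669, T=0.330, ωT=1.185624, cosh=1.789142, sinh=1.483586; start (x,ẋ)=(-0.115200, 0.284900) → end (x,ẋ)=(0.043243, 0.785299)
phase 2: p=0.0984, T=0.414, ωT=1.487419, cosh=2.325807, sinh=2.099852; start (x,ẋ)=(0.043243, 0.785299) → end (x,ẋ)=(0.429093, 1.410334)
phase 3: p=0.3448, T=0.373, ωT=1.340114, cosh=2.040648, sinh=1.778832; start (x,ẋ)=(0.429093, 1.410334) → end (x,ẋ)=(1.215083, 3.416711)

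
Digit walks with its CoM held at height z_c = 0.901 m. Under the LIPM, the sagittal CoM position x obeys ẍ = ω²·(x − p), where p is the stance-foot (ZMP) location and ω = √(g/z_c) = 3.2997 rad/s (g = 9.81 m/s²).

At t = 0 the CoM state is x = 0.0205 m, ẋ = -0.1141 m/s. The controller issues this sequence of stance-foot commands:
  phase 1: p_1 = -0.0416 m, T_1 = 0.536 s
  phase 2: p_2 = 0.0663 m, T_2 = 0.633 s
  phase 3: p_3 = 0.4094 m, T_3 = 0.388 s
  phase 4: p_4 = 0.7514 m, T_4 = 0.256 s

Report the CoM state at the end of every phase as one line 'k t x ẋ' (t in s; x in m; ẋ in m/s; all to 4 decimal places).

phase 1: p=-0.0416, T=0.536, ωT=1.768639, cosh=3.016717, sinh=2.846152; start (x,ẋ)=(0.020500, -0.114100) → end (x,ẋ)=(0.047321, 0.239002)
phase 2: p=0.0663, T=0.633, ωT=2.088710, cosh=4.099170, sinh=3.975323; start (x,ẋ)=(0.047321, 0.239002) → end (x,ẋ)=(0.276441, 0.730758)
phase 3: p=0.4094, T=0.388, ωT=1.280284, cosh=1.937809, sinh=1.659851; start (x,ẋ)=(0.276441, 0.730758) → end (x,ẋ)=(0.519344, 0.687851)
phase 4: p=0.7514, T=0.256, ωT=0.844723, cosh=1.378505, sinh=0.948829; start (x,ẋ)=(0.519344, 0.687851) → end (x,ẋ)=(0.629302, 0.221674)

1 0.5360 0.0473 0.2390
2 1.1690 0.2764 0.7308
3 1.5570 0.5193 0.6879
4 1.8130 0.6293 0.2217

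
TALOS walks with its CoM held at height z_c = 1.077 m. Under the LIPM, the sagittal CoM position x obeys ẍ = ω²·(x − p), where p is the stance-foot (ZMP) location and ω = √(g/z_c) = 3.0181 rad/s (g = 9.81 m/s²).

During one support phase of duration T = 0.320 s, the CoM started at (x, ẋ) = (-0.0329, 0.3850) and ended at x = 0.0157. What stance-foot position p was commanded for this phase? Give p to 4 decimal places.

ωT = 3.0181·0.320 = 0.965792; cosh(ωT) = 1.503774, sinh(ωT) = 1.123093
x(T) = p + (x₀−p)·cosh(ωT) + (ẋ₀/ω)·sinh(ωT) ⇒ p·(1 − cosh) = x(T) − x₀·cosh − (ẋ₀/ω)·sinh
numerator   = 0.0157 − (-0.0329)·1.503774 − (0.3850/3.0181)·1.123093 = -0.078092
denominator = 1 − 1.503774 = -0.503774
p = -0.078092 / -0.503774 = 0.1550

p = 0.1550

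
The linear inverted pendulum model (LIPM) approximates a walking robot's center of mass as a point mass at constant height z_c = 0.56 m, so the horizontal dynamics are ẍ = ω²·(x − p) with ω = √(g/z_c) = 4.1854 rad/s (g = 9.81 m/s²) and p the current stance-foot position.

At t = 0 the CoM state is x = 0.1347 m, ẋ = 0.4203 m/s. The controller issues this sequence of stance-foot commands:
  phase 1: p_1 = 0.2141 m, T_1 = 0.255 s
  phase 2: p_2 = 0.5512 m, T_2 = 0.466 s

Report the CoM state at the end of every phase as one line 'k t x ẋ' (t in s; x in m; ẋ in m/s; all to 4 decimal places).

1 0.2550 0.2137 0.2573
2 0.7210 -0.4475 -3.9423

phase 1: p=0.2141, T=0.255, ωT=1.067277, cosh=1.625698, sinh=1.281754; start (x,ẋ)=(0.134700, 0.420300) → end (x,ẋ)=(0.213734, 0.257327)
phase 2: p=0.5512, T=0.466, ωT=1.950396, cosh=3.586846, sinh=3.444628; start (x,ẋ)=(0.213734, 0.257327) → end (x,ẋ)=(-0.447456, -3.942304)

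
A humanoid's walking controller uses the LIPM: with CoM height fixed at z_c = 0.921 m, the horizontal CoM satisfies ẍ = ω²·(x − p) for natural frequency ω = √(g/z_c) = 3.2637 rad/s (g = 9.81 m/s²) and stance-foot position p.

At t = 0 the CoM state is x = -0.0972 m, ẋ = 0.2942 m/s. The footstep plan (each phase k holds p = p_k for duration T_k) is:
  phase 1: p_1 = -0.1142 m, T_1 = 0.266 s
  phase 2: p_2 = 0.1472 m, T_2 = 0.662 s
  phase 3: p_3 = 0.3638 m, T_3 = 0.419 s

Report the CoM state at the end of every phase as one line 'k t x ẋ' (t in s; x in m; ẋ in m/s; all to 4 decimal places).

phase 1: p=-0.1142, T=0.266, ωT=0.868144, cosh=1.401108, sinh=0.981378; start (x,ẋ)=(-0.097200, 0.294200) → end (x,ẋ)=(-0.001917, 0.466656)
phase 2: p=0.1472, T=0.662, ωT=2.160569, cosh=4.395668, sinh=4.280408; start (x,ẋ)=(-0.001917, 0.466656) → end (x,ẋ)=(0.103760, -0.031894)
phase 3: p=0.3638, T=0.419, ωT=1.367490, cosh=2.090116, sinh=1.835371; start (x,ẋ)=(0.103760, -0.031894) → end (x,ẋ)=(-0.197648, -1.624324)

1 0.2660 -0.0019 0.4667
2 0.9280 0.1038 -0.0319
3 1.3470 -0.1976 -1.6243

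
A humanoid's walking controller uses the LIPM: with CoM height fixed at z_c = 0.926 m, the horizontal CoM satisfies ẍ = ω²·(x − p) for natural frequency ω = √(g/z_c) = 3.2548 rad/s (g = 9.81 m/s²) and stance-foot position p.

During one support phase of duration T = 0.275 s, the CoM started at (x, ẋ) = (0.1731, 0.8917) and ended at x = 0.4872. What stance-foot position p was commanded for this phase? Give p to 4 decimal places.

p = 0.0918

ωT = 3.2548·0.275 = 0.895070; cosh(ωT) = 1.428043, sinh(ωT) = 1.019464
x(T) = p + (x₀−p)·cosh(ωT) + (ẋ₀/ω)·sinh(ωT) ⇒ p·(1 − cosh) = x(T) − x₀·cosh − (ẋ₀/ω)·sinh
numerator   = 0.4872 − (0.1731)·1.428043 − (0.8917/3.2548)·1.019464 = -0.039291
denominator = 1 − 1.428043 = -0.428043
p = -0.039291 / -0.428043 = 0.0918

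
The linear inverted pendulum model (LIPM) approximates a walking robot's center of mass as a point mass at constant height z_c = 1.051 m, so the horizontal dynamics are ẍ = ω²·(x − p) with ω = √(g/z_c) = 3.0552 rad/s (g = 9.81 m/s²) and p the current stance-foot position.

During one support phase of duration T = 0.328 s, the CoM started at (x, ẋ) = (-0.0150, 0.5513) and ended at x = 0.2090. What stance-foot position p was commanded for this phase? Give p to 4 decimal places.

ωT = 3.0552·0.328 = 1.002106; cosh(ωT) = 1.545559, sinh(ωT) = 1.178453
x(T) = p + (x₀−p)·cosh(ωT) + (ẋ₀/ω)·sinh(ωT) ⇒ p·(1 − cosh) = x(T) − x₀·cosh − (ẋ₀/ω)·sinh
numerator   = 0.2090 − (-0.0150)·1.545559 − (0.5513/3.0552)·1.178453 = 0.019536
denominator = 1 − 1.545559 = -0.545559
p = 0.019536 / -0.545559 = -0.0358

p = -0.0358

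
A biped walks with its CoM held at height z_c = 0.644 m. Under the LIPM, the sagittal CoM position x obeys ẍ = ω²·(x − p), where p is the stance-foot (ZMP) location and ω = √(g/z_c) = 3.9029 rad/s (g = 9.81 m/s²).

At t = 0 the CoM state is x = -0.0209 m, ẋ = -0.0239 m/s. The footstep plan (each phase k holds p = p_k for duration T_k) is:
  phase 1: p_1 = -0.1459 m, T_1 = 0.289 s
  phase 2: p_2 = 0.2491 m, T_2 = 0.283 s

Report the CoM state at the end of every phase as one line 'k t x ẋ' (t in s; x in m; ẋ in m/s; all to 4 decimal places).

phase 1: p=-0.1459, T=0.289, ωT=1.127938, cosh=1.706490, sinh=1.382790; start (x,ẋ)=(-0.020900, -0.023900) → end (x,ẋ)=(0.058944, 0.633826)
phase 2: p=0.2491, T=0.283, ωT=1.104521, cosh=1.674574, sinh=1.343204; start (x,ẋ)=(0.058944, 0.633826) → end (x,ẋ)=(0.148804, 0.064514)

1 0.2890 0.0589 0.6338
2 0.5720 0.1488 0.0645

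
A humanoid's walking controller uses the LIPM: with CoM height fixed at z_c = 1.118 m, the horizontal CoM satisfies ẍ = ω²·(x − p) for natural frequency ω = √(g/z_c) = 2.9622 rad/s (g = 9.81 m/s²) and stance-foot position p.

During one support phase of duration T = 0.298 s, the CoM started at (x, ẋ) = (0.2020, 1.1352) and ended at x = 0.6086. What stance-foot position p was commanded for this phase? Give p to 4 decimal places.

ωT = 2.9622·0.298 = 0.882736; cosh(ωT) = 1.415577, sinh(ωT) = 1.001927
x(T) = p + (x₀−p)·cosh(ωT) + (ẋ₀/ω)·sinh(ωT) ⇒ p·(1 − cosh) = x(T) − x₀·cosh − (ẋ₀/ω)·sinh
numerator   = 0.6086 − (0.2020)·1.415577 − (1.1352/2.9622)·1.001927 = -0.061314
denominator = 1 − 1.415577 = -0.415577
p = -0.061314 / -0.415577 = 0.1475

p = 0.1475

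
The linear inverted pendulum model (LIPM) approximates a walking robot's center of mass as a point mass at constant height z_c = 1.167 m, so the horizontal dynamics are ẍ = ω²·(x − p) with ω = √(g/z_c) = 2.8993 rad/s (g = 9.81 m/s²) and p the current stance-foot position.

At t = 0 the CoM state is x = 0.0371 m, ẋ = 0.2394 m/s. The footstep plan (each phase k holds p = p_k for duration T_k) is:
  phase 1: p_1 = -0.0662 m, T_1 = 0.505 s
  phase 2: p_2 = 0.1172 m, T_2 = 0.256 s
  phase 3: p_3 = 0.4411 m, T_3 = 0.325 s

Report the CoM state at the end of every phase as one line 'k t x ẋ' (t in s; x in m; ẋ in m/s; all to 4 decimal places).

1 0.5050 0.3380 1.1581
2 0.7610 0.7262 2.0121
3 1.0860 1.6175 3.8727

phase 1: p=-0.0662, T=0.505, ωT=1.464147, cosh=2.277563, sinh=2.046288; start (x,ẋ)=(0.037100, 0.239400) → end (x,ẋ)=(0.338038, 1.158107)
phase 2: p=0.1172, T=0.256, ωT=0.742221, cosh=1.288325, sinh=0.812270; start (x,ẋ)=(0.338038, 1.158107) → end (x,ẋ)=(0.726167, 2.012095)
phase 3: p=0.4411, T=0.325, ωT=0.942273, cosh=1.477773, sinh=1.088032; start (x,ẋ)=(0.726167, 2.012095) → end (x,ẋ)=(1.617451, 3.872673)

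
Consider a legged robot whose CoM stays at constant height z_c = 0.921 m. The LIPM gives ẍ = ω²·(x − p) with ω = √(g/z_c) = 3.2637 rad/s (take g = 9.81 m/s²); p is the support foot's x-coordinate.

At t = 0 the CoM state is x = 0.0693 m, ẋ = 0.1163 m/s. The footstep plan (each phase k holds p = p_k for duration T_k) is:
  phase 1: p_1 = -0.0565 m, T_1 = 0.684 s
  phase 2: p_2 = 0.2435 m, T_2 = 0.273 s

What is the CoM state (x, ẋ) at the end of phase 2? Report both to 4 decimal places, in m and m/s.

phase 1: p=-0.0565, T=0.684, ωT=2.232371, cosh=4.714607, sinh=4.607333; start (x,ẋ)=(0.069300, 0.116300) → end (x,ẋ)=(0.700777, 2.439958)
phase 2: p=0.2435, T=0.273, ωT=0.890990, cosh=1.423896, sinh=1.013646; start (x,ẋ)=(0.700777, 2.439958) → end (x,ẋ)=(1.652422, 4.987026)

x = 1.6524, ẋ = 4.9870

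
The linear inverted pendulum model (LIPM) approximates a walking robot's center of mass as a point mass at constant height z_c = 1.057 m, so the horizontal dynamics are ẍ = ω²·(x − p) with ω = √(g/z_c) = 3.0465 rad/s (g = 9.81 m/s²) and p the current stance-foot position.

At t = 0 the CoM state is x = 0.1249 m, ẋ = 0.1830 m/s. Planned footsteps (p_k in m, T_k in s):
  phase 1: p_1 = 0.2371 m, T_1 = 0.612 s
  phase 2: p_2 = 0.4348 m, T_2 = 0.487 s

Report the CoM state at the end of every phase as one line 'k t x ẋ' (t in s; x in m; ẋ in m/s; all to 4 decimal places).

1 0.6120 0.0556 -0.4717
2 1.0990 -0.7680 -3.5093

phase 1: p=0.2371, T=0.612, ωT=1.864458, cosh=3.303709, sinh=3.148729; start (x,ẋ)=(0.124900, 0.183000) → end (x,ẋ)=(0.055565, -0.471711)
phase 2: p=0.4348, T=0.487, ωT=1.483645, cosh=2.317899, sinh=2.091090; start (x,ẋ)=(0.055565, -0.471711) → end (x,ẋ)=(-0.768008, -3.509300)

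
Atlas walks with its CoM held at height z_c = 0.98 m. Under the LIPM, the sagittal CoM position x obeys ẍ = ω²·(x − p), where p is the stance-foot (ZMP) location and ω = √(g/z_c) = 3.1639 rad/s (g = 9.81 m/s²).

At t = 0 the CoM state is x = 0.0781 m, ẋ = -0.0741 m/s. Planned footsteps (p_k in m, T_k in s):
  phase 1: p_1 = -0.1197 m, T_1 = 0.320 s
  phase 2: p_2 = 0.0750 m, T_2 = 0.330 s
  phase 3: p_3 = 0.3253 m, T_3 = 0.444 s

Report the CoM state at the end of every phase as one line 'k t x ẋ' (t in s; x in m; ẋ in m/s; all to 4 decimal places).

1 0.3200 0.1605 0.6321
2 0.6500 0.4600 1.3456
3 1.0940 1.4306 3.7227

phase 1: p=-0.1197, T=0.320, ωT=1.012448, cosh=1.557829, sinh=1.194501; start (x,ẋ)=(0.078100, -0.074100) → end (x,ẋ)=(0.160463, 0.632107)
phase 2: p=0.0750, T=0.330, ωT=1.044087, cosh=1.596408, sinh=1.244395; start (x,ẋ)=(0.160463, 0.632107) → end (x,ẋ)=(0.460048, 1.345580)
phase 3: p=0.3253, T=0.444, ωT=1.404772, cosh=2.160010, sinh=1.914586; start (x,ẋ)=(0.460048, 1.345580) → end (x,ẋ)=(1.430614, 3.722710)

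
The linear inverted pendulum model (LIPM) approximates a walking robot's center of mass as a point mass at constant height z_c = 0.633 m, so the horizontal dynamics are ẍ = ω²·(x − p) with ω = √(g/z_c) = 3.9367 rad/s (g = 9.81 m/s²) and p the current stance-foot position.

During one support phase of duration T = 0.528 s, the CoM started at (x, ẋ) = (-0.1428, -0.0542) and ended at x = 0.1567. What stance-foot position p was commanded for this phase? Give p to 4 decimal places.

p = -0.2584

ωT = 3.9367·0.528 = 2.078578; cosh(ωT) = 4.059100, sinh(ωT) = 3.933992
x(T) = p + (x₀−p)·cosh(ωT) + (ẋ₀/ω)·sinh(ωT) ⇒ p·(1 − cosh) = x(T) − x₀·cosh − (ẋ₀/ω)·sinh
numerator   = 0.1567 − (-0.1428)·4.059100 − (-0.0542/3.9367)·3.933992 = 0.790502
denominator = 1 − 4.059100 = -3.059100
p = 0.790502 / -3.059100 = -0.2584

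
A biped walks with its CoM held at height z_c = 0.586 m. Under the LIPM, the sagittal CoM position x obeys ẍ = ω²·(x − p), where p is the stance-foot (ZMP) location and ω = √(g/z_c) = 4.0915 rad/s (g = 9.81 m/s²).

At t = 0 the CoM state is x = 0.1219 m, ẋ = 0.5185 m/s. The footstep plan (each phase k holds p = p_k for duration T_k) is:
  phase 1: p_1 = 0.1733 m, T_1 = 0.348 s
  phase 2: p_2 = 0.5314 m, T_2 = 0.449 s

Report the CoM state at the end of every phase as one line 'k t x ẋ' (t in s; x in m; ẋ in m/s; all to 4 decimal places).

phase 1: p=0.1733, T=0.348, ωT=1.423842, cosh=2.196916, sinh=1.956129; start (x,ẋ)=(0.121900, 0.518500) → end (x,ẋ)=(0.308271, 0.727721)
phase 2: p=0.5314, T=0.449, ωT=1.837084, cosh=3.218741, sinh=3.059460; start (x,ẋ)=(0.308271, 0.727721) → end (x,ẋ)=(0.357367, -0.450731)

1 0.3480 0.3083 0.7277
2 0.7970 0.3574 -0.4507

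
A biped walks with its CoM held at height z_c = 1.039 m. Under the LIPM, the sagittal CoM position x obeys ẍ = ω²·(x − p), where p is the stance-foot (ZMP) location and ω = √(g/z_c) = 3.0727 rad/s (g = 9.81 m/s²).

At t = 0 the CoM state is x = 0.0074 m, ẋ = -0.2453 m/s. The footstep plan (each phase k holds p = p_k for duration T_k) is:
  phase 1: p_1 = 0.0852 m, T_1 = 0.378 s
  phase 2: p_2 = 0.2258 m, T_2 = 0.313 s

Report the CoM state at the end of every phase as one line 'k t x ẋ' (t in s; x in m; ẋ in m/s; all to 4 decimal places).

1 0.3780 -0.1663 -0.7747
2 0.6910 -0.6436 -2.5071

phase 1: p=0.0852, T=0.378, ωT=1.161481, cosh=1.753841, sinh=1.440819; start (x,ẋ)=(0.007400, -0.245300) → end (x,ẋ)=(-0.166272, -0.774654)
phase 2: p=0.2258, T=0.313, ωT=0.961755, cosh=1.499253, sinh=1.117031; start (x,ẋ)=(-0.166272, -0.774654) → end (x,ẋ)=(-0.643629, -2.507113)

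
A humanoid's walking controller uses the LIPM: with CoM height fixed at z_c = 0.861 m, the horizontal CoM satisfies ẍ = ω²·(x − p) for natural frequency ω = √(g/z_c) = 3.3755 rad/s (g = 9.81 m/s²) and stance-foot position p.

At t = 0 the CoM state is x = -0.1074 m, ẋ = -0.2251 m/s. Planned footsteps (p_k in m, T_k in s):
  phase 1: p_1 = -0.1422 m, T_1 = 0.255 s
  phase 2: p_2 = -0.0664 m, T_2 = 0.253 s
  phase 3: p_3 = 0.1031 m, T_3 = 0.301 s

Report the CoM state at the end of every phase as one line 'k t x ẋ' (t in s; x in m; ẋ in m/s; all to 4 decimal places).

phase 1: p=-0.1422, T=0.255, ωT=0.860753, cosh=1.393892, sinh=0.971048; start (x,ẋ)=(-0.107400, -0.225100) → end (x,ẋ)=(-0.158448, -0.199699)
phase 2: p=-0.0664, T=0.253, ωT=0.854002, cosh=1.387368, sinh=0.961660; start (x,ẋ)=(-0.158448, -0.199699) → end (x,ẋ)=(-0.250998, -0.575852)
phase 3: p=0.1031, T=0.301, ωT=1.016026, cosh=1.562113, sinh=1.200082; start (x,ẋ)=(-0.250998, -0.575852) → end (x,ẋ)=(-0.654772, -2.333951)

1 0.2550 -0.1584 -0.1997
2 0.5080 -0.2510 -0.5759
3 0.8090 -0.6548 -2.3340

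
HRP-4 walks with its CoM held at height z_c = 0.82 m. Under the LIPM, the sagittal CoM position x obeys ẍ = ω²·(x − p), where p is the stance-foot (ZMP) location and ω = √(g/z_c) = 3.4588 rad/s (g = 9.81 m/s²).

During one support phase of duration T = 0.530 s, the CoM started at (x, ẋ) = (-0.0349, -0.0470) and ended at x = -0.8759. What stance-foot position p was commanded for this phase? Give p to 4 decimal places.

ωT = 3.4588·0.530 = 1.833164; cosh(ωT) = 3.206774, sinh(ωT) = 3.046868
x(T) = p + (x₀−p)·cosh(ωT) + (ẋ₀/ω)·sinh(ωT) ⇒ p·(1 − cosh) = x(T) − x₀·cosh − (ẋ₀/ω)·sinh
numerator   = -0.8759 − (-0.0349)·3.206774 − (-0.0470/3.4588)·3.046868 = -0.722581
denominator = 1 − 3.206774 = -2.206774
p = -0.722581 / -2.206774 = 0.3274

p = 0.3274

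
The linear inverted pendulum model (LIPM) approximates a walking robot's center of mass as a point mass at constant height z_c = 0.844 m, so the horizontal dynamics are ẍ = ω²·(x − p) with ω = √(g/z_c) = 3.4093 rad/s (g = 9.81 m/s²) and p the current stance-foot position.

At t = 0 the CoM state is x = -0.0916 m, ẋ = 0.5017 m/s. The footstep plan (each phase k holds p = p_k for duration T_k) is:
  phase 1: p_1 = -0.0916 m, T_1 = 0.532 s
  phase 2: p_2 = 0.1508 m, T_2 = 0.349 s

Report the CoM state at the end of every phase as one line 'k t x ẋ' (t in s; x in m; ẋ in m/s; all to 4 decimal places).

phase 1: p=-0.0916, T=0.532, ωT=1.813748, cosh=3.148216, sinh=2.985174; start (x,ẋ)=(-0.091600, 0.501700) → end (x,ẋ)=(0.347687, 1.579460)
phase 2: p=0.1508, T=0.349, ωT=1.189846, cosh=1.795421, sinh=1.491153; start (x,ẋ)=(0.347687, 1.579460) → end (x,ẋ)=(1.195116, 3.836728)

1 0.5320 0.3477 1.5795
2 0.8810 1.1951 3.8367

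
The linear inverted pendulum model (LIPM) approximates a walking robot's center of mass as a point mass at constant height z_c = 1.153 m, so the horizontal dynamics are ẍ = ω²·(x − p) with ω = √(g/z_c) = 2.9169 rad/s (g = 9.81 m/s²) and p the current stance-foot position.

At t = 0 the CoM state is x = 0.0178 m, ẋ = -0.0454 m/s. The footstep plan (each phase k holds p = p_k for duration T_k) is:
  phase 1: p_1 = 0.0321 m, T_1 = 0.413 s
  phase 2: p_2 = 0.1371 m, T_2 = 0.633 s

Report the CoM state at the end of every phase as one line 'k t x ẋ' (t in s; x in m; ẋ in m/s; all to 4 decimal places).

phase 1: p=0.0321, T=0.413, ωT=1.204680, cosh=1.817739, sinh=1.517951; start (x,ẋ)=(0.017800, -0.045400) → end (x,ẋ)=(-0.017520, -0.145842)
phase 2: p=0.1371, T=0.633, ωT=1.846398, cosh=3.247378, sinh=3.089573; start (x,ẋ)=(-0.017520, -0.145842) → end (x,ẋ)=(-0.519484, -1.867033)

1 0.4130 -0.0175 -0.1458
2 1.0460 -0.5195 -1.8670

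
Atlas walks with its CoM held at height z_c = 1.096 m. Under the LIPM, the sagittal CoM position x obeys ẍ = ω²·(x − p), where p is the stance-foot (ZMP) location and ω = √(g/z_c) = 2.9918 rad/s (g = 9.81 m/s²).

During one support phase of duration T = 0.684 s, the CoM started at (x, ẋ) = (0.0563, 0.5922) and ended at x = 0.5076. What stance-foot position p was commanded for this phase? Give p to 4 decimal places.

ωT = 2.9918·0.684 = 2.046391; cosh(ωT) = 3.934560, sinh(ωT) = 3.805359
x(T) = p + (x₀−p)·cosh(ωT) + (ẋ₀/ω)·sinh(ωT) ⇒ p·(1 − cosh) = x(T) − x₀·cosh − (ẋ₀/ω)·sinh
numerator   = 0.5076 − (0.0563)·3.934560 − (0.5922/2.9918)·3.805359 = -0.467152
denominator = 1 − 3.934560 = -2.934560
p = -0.467152 / -2.934560 = 0.1592

p = 0.1592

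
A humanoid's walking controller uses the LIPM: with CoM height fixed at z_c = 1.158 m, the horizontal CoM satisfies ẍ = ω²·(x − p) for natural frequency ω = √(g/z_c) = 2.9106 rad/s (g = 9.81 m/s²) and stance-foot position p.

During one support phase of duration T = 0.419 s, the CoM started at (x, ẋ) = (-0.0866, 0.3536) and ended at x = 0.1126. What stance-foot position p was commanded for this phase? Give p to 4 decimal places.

p = -0.1003

ωT = 2.9106·0.419 = 1.219541; cosh(ωT) = 1.840500, sinh(ωT) = 1.545135
x(T) = p + (x₀−p)·cosh(ωT) + (ẋ₀/ω)·sinh(ωT) ⇒ p·(1 − cosh) = x(T) − x₀·cosh − (ẋ₀/ω)·sinh
numerator   = 0.1126 − (-0.0866)·1.840500 − (0.3536/2.9106)·1.545135 = 0.084274
denominator = 1 − 1.840500 = -0.840500
p = 0.084274 / -0.840500 = -0.1003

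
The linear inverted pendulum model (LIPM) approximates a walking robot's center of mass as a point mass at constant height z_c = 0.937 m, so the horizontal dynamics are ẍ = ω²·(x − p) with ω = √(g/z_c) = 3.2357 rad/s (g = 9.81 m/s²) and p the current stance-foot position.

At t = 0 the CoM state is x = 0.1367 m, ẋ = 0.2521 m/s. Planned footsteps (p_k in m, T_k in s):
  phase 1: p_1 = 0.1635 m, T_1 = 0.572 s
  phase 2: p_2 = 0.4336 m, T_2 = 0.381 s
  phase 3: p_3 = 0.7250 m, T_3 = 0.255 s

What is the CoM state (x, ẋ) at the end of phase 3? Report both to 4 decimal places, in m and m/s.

x = 0.5266, ẋ = -0.1105

phase 1: p=0.1635, T=0.572, ωT=1.850820, cosh=3.261074, sinh=3.103966; start (x,ẋ)=(0.136700, 0.252100) → end (x,ẋ)=(0.317940, 0.552951)
phase 2: p=0.4336, T=0.381, ωT=1.232802, cosh=1.861152, sinh=1.569677; start (x,ẋ)=(0.317940, 0.552951) → end (x,ẋ)=(0.486581, 0.441685)
phase 3: p=0.7250, T=0.255, ωT=0.825103, cosh=1.360153, sinh=0.921964; start (x,ẋ)=(0.486581, 0.441685) → end (x,ẋ)=(0.526566, -0.110490)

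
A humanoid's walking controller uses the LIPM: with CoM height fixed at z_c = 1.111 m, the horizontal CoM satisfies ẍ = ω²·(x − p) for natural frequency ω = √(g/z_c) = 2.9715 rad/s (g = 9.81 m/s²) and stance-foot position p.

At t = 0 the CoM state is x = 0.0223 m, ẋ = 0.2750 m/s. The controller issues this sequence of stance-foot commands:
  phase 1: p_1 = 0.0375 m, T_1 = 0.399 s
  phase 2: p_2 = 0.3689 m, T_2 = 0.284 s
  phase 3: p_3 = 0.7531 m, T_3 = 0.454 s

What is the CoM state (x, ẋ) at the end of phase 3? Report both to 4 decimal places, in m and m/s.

phase 1: p=0.0375, T=0.399, ωT=1.185628, cosh=1.789149, sinh=1.483595; start (x,ẋ)=(0.022300, 0.275000) → end (x,ẋ)=(0.147605, 0.425007)
phase 2: p=0.3689, T=0.284, ωT=0.843906, cosh=1.377730, sinh=0.947702; start (x,ẋ)=(0.147605, 0.425007) → end (x,ẋ)=(0.199564, -0.037643)
phase 3: p=0.7531, T=0.454, ωT=1.349061, cosh=2.056644, sinh=1.797161; start (x,ẋ)=(0.199564, -0.037643) → end (x,ẋ)=(-0.408094, -3.033448)

x = -0.4081, ẋ = -3.0334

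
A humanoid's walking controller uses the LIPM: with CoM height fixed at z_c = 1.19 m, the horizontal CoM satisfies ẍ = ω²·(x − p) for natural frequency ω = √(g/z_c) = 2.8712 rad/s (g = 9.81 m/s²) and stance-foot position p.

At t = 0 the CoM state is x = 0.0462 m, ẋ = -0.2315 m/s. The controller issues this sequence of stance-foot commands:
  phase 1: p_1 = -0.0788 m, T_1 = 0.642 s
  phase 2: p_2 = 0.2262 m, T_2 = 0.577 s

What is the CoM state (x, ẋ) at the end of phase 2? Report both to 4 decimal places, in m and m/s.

x = 0.1355, ẋ = -0.1111

phase 1: p=-0.0788, T=0.642, ωT=1.843310, cosh=3.237855, sinh=3.079562; start (x,ẋ)=(0.046200, -0.231500) → end (x,ẋ)=(0.077632, 0.355691)
phase 2: p=0.2262, T=0.577, ωT=1.656682, cosh=2.716331, sinh=2.525560; start (x,ẋ)=(0.077632, 0.355691) → end (x,ẋ)=(0.135513, -0.111149)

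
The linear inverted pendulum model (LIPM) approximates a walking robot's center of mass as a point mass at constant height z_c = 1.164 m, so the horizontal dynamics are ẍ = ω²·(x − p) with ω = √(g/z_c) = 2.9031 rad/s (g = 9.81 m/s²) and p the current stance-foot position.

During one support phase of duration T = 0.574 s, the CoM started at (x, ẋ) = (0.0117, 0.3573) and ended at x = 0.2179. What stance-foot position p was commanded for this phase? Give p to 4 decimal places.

ωT = 2.9031·0.574 = 1.666379; cosh(ωT) = 2.740950, sinh(ωT) = 2.552020
x(T) = p + (x₀−p)·cosh(ωT) + (ẋ₀/ω)·sinh(ωT) ⇒ p·(1 − cosh) = x(T) − x₀·cosh − (ẋ₀/ω)·sinh
numerator   = 0.2179 − (0.0117)·2.740950 − (0.3573/2.9031)·2.552020 = -0.128260
denominator = 1 − 2.740950 = -1.740950
p = -0.128260 / -1.740950 = 0.0737

p = 0.0737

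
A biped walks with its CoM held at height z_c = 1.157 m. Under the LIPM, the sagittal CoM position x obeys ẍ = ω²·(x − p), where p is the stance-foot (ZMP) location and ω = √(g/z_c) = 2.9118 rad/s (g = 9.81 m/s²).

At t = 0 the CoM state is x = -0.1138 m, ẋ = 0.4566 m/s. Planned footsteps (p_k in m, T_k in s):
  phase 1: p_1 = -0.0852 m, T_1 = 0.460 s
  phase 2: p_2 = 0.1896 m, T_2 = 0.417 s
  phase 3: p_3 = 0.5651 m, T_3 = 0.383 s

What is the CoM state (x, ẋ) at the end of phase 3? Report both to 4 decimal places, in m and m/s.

phase 1: p=-0.0852, T=0.460, ωT=1.339428, cosh=2.039428, sinh=1.777432; start (x,ẋ)=(-0.113800, 0.456600) → end (x,ẋ)=(0.135192, 0.783183)
phase 2: p=0.1896, T=0.417, ωT=1.214221, cosh=1.832305, sinh=1.535363; start (x,ẋ)=(0.135192, 0.783183) → end (x,ẋ)=(0.502872, 1.191788)
phase 3: p=0.5651, T=0.383, ωT=1.115219, cosh=1.689040, sinh=1.361197; start (x,ẋ)=(0.502872, 1.191788) → end (x,ẋ)=(1.017127, 1.766337)

x = 1.0171, ẋ = 1.7663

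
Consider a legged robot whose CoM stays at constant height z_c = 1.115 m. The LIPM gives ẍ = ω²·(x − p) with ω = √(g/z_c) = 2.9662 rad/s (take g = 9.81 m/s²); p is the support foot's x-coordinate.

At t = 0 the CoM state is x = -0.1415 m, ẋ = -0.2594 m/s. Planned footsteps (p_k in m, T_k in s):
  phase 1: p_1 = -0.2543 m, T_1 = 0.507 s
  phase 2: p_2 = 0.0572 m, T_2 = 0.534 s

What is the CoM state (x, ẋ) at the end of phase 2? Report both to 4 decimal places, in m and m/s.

phase 1: p=-0.2543, T=0.507, ωT=1.503863, cosh=2.360653, sinh=2.138384; start (x,ẋ)=(-0.141500, -0.259400) → end (x,ẋ)=(-0.175024, 0.103123)
phase 2: p=0.0572, T=0.534, ωT=1.583951, cosh=2.539669, sinh=2.334506; start (x,ẋ)=(-0.175024, 0.103123) → end (x,ẋ)=(-0.451411, -1.346164)

x = -0.4514, ẋ = -1.3462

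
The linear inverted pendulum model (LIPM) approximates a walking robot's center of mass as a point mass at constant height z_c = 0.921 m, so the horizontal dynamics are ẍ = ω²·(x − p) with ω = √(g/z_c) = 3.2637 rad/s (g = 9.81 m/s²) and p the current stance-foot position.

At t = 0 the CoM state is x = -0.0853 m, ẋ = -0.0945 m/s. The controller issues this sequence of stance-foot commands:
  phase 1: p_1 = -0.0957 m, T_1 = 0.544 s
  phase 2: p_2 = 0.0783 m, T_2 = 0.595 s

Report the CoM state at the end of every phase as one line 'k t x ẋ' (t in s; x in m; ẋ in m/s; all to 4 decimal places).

phase 1: p=-0.0957, T=0.544, ωT=1.775453, cosh=3.036180, sinh=2.866773; start (x,ẋ)=(-0.085300, -0.094500) → end (x,ẋ)=(-0.147131, -0.189614)
phase 2: p=0.0783, T=0.595, ωT=1.941901, cosh=3.557713, sinh=3.414282; start (x,ẋ)=(-0.147131, -0.189614) → end (x,ẋ)=(-0.922080, -3.186610)

1 0.5440 -0.1471 -0.1896
2 1.1390 -0.9221 -3.1866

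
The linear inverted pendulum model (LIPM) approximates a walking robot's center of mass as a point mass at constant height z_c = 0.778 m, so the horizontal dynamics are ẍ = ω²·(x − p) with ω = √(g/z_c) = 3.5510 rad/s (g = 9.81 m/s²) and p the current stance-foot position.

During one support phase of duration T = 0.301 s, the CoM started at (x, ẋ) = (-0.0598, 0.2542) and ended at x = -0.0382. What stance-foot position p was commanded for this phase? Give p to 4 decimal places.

ωT = 3.5510·0.301 = 1.068851; cosh(ωT) = 1.627717, sinh(ωT) = 1.284314
x(T) = p + (x₀−p)·cosh(ωT) + (ẋ₀/ω)·sinh(ωT) ⇒ p·(1 − cosh) = x(T) − x₀·cosh − (ẋ₀/ω)·sinh
numerator   = -0.0382 − (-0.0598)·1.627717 − (0.2542/3.5510)·1.284314 = -0.032801
denominator = 1 − 1.627717 = -0.627717
p = -0.032801 / -0.627717 = 0.0523

p = 0.0523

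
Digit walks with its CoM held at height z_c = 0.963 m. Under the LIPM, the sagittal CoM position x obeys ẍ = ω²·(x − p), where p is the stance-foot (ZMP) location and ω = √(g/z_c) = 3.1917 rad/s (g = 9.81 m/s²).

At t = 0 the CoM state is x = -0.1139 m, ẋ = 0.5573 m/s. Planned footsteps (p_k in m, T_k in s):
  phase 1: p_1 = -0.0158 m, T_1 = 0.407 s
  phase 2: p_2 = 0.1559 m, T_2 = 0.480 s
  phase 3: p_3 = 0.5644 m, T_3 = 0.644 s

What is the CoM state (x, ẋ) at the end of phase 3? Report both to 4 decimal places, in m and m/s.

phase 1: p=-0.0158, T=0.407, ωT=1.299022, cosh=1.969254, sinh=1.696455; start (x,ẋ)=(-0.113900, 0.557300) → end (x,ẋ)=(0.087233, 0.566295)
phase 2: p=0.1559, T=0.480, ωT=1.532016, cosh=2.421798, sinh=2.205698; start (x,ẋ)=(0.087233, 0.566295) → end (x,ẋ)=(0.380953, 0.888041)
phase 3: p=0.5644, T=0.644, ωT=2.055455, cosh=3.969212, sinh=3.841177; start (x,ẋ)=(0.380953, 0.888041) → end (x,ẋ)=(0.905009, 1.275788)

x = 0.9050, ẋ = 1.2758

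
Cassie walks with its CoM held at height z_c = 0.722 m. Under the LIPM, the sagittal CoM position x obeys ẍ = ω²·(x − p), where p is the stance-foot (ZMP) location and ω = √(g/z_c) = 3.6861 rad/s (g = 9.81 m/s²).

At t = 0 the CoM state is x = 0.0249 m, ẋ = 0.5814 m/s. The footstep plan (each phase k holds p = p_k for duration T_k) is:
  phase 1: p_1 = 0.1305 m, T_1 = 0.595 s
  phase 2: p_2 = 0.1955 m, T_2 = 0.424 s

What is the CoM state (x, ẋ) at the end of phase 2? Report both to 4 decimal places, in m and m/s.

phase 1: p=0.1305, T=0.595, ωT=2.193230, cosh=4.537836, sinh=4.426280; start (x,ẋ)=(0.024900, 0.581400) → end (x,ẋ)=(0.349451, 0.915359)
phase 2: p=0.1955, T=0.424, ωT=1.562906, cosh=2.491099, sinh=2.281573; start (x,ẋ)=(0.349451, 0.915359) → end (x,ẋ)=(1.145585, 3.574997)

x = 1.1456, ẋ = 3.5750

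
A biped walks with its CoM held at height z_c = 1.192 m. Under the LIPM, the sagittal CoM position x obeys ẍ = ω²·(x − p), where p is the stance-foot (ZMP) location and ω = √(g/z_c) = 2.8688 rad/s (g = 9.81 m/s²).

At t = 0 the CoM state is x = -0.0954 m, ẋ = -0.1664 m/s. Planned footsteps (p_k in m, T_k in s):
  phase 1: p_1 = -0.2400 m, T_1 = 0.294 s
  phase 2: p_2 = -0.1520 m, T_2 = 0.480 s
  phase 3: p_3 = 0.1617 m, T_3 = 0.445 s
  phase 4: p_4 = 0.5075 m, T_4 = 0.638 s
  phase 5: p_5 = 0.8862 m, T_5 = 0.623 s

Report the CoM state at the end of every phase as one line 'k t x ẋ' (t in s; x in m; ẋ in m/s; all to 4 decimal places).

phase 1: p=-0.2400, T=0.294, ωT=0.843427, cosh=1.377276, sinh=0.947043; start (x,ẋ)=(-0.095400, -0.166400) → end (x,ẋ)=(-0.095777, 0.163682)
phase 2: p=-0.1520, T=0.480, ωT=1.377024, cosh=2.107709, sinh=1.855381; start (x,ẋ)=(-0.095777, 0.163682) → end (x,ẋ)=(0.072361, 0.644250)
phase 3: p=0.1617, T=0.445, ωT=1.276616, cosh=1.931735, sinh=1.652755; start (x,ẋ)=(0.072361, 0.644250) → end (x,ẋ)=(0.360281, 0.820925)
phase 4: p=0.5075, T=0.638, ωT=1.830294, cosh=3.198044, sinh=3.037678; start (x,ẋ)=(0.360281, 0.820925) → end (x,ẋ)=(0.905939, 1.342418)
phase 5: p=0.8862, T=0.623, ωT=1.787262, cosh=3.070248, sinh=2.902830; start (x,ẋ)=(0.905939, 1.342418) → end (x,ẋ)=(2.305145, 4.285933)

1 0.2940 -0.0958 0.1637
2 0.7740 0.0724 0.6442
3 1.2190 0.3603 0.8209
4 1.8570 0.9059 1.3424
5 2.4800 2.3051 4.2859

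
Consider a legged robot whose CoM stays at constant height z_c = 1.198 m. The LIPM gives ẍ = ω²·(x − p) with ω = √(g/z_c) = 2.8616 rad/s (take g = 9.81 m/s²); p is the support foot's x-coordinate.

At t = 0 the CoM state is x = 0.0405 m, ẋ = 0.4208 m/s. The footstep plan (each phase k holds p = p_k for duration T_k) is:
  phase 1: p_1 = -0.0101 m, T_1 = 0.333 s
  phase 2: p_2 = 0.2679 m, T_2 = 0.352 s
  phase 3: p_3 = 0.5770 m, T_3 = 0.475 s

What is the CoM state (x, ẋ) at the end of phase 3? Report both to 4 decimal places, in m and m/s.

x = 1.1711, ẋ = 2.0118

phase 1: p=-0.0101, T=0.333, ωT=0.952913, cosh=1.489434, sinh=1.103818; start (x,ẋ)=(0.040500, 0.420800) → end (x,ẋ)=(0.227582, 0.786583)
phase 2: p=0.2679, T=0.352, ωT=1.007283, cosh=1.551681, sinh=1.186471; start (x,ẋ)=(0.227582, 0.786583) → end (x,ẋ)=(0.531472, 1.083640)
phase 3: p=0.5770, T=0.475, ωT=1.359260, cosh=2.075081, sinh=1.818230; start (x,ẋ)=(0.531472, 1.083640) → end (x,ẋ)=(1.171059, 2.011756)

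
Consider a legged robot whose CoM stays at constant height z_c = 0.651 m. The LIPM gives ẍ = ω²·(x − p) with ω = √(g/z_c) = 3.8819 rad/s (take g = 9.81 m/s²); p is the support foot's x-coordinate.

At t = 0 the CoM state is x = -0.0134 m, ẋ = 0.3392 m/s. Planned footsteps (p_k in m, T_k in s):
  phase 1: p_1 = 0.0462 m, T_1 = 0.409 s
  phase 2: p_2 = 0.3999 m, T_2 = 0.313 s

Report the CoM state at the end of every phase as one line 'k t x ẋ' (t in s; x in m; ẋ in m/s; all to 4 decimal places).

1 0.4090 0.0991 0.3221
2 0.7220 -0.0240 -1.2037

phase 1: p=0.0462, T=0.409, ωT=1.587697, cosh=2.548432, sinh=2.344037; start (x,ẋ)=(-0.013400, 0.339200) → end (x,ẋ)=(0.099135, 0.322109)
phase 2: p=0.3999, T=0.313, ωT=1.215035, cosh=1.833555, sinh=1.536856; start (x,ẋ)=(0.099135, 0.322109) → end (x,ẋ)=(-0.024045, -1.203735)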